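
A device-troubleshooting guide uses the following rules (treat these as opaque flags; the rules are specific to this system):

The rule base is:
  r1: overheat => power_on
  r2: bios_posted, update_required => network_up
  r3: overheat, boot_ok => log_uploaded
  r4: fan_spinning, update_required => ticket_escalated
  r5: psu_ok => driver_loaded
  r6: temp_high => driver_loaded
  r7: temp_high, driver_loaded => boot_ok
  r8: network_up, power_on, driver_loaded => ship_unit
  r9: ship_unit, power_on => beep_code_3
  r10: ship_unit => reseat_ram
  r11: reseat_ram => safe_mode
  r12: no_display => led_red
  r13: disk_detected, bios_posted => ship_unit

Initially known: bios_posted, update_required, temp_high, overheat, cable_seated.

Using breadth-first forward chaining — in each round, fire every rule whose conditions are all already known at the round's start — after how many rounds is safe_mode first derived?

4

Round 1: r1 [overheat => power_on]; r2 [bios_posted, update_required => network_up]; r6 [temp_high => driver_loaded]. New: power_on, network_up, driver_loaded.
Round 2: r7 [temp_high, driver_loaded => boot_ok]; r8 [network_up, power_on, driver_loaded => ship_unit]. New: boot_ok, ship_unit.
Round 3: r3 [overheat, boot_ok => log_uploaded]; r9 [ship_unit, power_on => beep_code_3]; r10 [ship_unit => reseat_ram]. New: log_uploaded, beep_code_3, reseat_ram.
Round 4: r11 [reseat_ram => safe_mode]. New: safe_mode.
safe_mode first appears in round 4.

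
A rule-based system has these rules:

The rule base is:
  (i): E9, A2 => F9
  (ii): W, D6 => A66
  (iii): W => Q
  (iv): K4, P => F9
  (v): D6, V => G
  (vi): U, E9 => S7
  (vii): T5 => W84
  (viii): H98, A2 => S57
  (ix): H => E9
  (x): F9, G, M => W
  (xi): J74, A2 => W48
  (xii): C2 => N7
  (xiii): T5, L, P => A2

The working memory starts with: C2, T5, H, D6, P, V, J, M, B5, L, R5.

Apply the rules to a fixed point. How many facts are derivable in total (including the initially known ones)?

Round 1 — (v), (vii), (ix), (xii), (xiii), derive G, W84, E9, N7, A2.
Round 2 — (i), derive F9.
Round 3 — (x), derive W.
Round 4 — (ii), (iii), derive A66, Q.
Closure: {A2, A66, B5, C2, D6, E9, F9, G, H, J, L, M, N7, P, Q, R5, T5, V, W, W84} — 20 facts.

20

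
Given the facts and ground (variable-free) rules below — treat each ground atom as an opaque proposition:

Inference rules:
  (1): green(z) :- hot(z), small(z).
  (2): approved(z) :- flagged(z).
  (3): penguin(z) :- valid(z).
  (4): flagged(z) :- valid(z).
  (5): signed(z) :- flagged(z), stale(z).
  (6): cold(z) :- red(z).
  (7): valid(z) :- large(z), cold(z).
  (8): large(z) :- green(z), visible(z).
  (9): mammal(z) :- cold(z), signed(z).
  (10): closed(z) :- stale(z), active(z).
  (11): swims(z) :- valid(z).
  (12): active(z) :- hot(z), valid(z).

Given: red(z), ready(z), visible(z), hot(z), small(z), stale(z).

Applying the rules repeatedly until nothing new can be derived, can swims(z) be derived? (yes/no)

Round 1: (1) [green(z) :- hot(z), small(z).]; (6) [cold(z) :- red(z).]. New: green(z), cold(z).
Round 2: (8) [large(z) :- green(z), visible(z).]. New: large(z).
Round 3: (7) [valid(z) :- large(z), cold(z).]. New: valid(z).
Round 4: (3) [penguin(z) :- valid(z).]; (4) [flagged(z) :- valid(z).]; (11) [swims(z) :- valid(z).]; (12) [active(z) :- hot(z), valid(z).]. New: penguin(z), flagged(z), swims(z), active(z).
Round 5: (2) [approved(z) :- flagged(z).]; (5) [signed(z) :- flagged(z), stale(z).]; (10) [closed(z) :- stale(z), active(z).]. New: approved(z), signed(z), closed(z).
Round 6: (9) [mammal(z) :- cold(z), signed(z).]. New: mammal(z).
swims(z) appears in round 4, so it is derivable.

yes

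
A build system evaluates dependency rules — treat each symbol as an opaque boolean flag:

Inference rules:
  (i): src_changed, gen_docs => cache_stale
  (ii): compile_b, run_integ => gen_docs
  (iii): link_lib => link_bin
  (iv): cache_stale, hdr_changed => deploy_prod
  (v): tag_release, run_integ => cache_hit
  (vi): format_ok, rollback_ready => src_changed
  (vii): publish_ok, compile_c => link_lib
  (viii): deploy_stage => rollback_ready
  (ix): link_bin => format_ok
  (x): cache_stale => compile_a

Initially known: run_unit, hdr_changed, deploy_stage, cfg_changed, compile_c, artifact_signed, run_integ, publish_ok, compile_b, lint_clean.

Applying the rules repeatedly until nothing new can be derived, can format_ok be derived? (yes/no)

Round 1 fires (ii), (vii), (viii), giving gen_docs, link_lib, rollback_ready.
Round 2 fires (iii), giving link_bin.
Round 3 fires (ix), giving format_ok.
Round 4 fires (vi), giving src_changed.
Round 5 fires (i), giving cache_stale.
Round 6 fires (iv), (x), giving deploy_prod, compile_a.
format_ok appears in round 3, so it is derivable.

yes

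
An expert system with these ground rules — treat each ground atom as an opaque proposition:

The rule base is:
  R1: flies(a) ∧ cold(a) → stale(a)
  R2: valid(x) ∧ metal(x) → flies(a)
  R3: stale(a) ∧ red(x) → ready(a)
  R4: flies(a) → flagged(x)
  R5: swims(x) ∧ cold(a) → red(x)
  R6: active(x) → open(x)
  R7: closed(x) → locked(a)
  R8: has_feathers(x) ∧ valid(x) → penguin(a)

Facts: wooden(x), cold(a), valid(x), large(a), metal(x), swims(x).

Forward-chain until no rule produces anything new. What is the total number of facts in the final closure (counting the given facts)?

11

Round 1 — R2, R5, derive flies(a), red(x).
Round 2 — R1, R4, derive stale(a), flagged(x).
Round 3 — R3, derive ready(a).
Closure: {cold(a), flagged(x), flies(a), large(a), metal(x), ready(a), red(x), stale(a), swims(x), valid(x), wooden(x)} — 11 facts.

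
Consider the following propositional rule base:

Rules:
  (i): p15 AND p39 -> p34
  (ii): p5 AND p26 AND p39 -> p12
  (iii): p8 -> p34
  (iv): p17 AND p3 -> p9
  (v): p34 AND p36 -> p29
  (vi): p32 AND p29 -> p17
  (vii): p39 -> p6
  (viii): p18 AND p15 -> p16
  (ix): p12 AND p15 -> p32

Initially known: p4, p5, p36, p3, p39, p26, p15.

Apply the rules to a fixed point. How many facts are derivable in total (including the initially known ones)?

14

Round 1: (i) [p15 AND p39 -> p34]; (ii) [p5 AND p26 AND p39 -> p12]; (vii) [p39 -> p6]. New: p34, p12, p6.
Round 2: (v) [p34 AND p36 -> p29]; (ix) [p12 AND p15 -> p32]. New: p29, p32.
Round 3: (vi) [p32 AND p29 -> p17]. New: p17.
Round 4: (iv) [p17 AND p3 -> p9]. New: p9.
Closure: {p12, p15, p17, p26, p29, p3, p32, p34, p36, p39, p4, p5, p6, p9} — 14 facts.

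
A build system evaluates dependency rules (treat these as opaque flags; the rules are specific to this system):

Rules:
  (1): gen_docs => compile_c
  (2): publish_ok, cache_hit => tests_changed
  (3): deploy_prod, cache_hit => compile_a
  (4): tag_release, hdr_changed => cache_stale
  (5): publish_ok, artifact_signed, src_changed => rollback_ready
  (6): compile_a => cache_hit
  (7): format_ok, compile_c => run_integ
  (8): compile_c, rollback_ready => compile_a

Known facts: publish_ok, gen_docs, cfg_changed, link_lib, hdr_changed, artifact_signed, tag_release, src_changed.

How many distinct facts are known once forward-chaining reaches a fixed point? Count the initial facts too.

Round 1: (1) [gen_docs => compile_c]; (4) [tag_release, hdr_changed => cache_stale]; (5) [publish_ok, artifact_signed, src_changed => rollback_ready]. New: compile_c, cache_stale, rollback_ready.
Round 2: (8) [compile_c, rollback_ready => compile_a]. New: compile_a.
Round 3: (6) [compile_a => cache_hit]. New: cache_hit.
Round 4: (2) [publish_ok, cache_hit => tests_changed]. New: tests_changed.
Closure: {artifact_signed, cache_hit, cache_stale, cfg_changed, compile_a, compile_c, gen_docs, hdr_changed, link_lib, publish_ok, rollback_ready, src_changed, tag_release, tests_changed} — 14 facts.

14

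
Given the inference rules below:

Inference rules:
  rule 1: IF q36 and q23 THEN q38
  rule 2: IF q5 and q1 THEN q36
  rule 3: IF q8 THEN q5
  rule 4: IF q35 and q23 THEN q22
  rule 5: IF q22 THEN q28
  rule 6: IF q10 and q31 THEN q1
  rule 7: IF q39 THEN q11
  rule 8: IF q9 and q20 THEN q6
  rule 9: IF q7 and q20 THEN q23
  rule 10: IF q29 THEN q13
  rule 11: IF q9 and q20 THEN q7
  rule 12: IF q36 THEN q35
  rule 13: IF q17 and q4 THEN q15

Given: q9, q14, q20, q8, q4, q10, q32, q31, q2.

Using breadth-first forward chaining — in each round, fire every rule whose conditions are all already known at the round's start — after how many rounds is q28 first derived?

5

[1] rule 3 [IF q8 THEN q5]; rule 6 [IF q10 and q31 THEN q1]; rule 8 [IF q9 and q20 THEN q6]; rule 11 [IF q9 and q20 THEN q7]. ⇒ new: q5, q1, q6, q7.
[2] rule 2 [IF q5 and q1 THEN q36]; rule 9 [IF q7 and q20 THEN q23]. ⇒ new: q36, q23.
[3] rule 1 [IF q36 and q23 THEN q38]; rule 12 [IF q36 THEN q35]. ⇒ new: q38, q35.
[4] rule 4 [IF q35 and q23 THEN q22]. ⇒ new: q22.
[5] rule 5 [IF q22 THEN q28]. ⇒ new: q28.
q28 first appears in round 5.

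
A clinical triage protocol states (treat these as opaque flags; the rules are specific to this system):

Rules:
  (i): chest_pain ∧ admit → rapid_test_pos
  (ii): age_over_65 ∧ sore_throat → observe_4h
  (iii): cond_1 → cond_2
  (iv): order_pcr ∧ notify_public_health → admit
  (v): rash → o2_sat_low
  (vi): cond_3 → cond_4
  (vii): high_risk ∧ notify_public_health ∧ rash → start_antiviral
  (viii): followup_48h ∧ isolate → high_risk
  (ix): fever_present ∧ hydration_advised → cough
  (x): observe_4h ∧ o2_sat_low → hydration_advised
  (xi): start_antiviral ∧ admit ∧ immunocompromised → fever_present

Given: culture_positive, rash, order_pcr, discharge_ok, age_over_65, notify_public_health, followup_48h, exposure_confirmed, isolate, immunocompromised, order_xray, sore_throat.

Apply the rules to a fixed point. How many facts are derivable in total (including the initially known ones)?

20

Round 1 fires (ii), (iv), (v), (viii), giving observe_4h, admit, o2_sat_low, high_risk.
Round 2 fires (vii), (x), giving start_antiviral, hydration_advised.
Round 3 fires (xi), giving fever_present.
Round 4 fires (ix), giving cough.
Closure: {admit, age_over_65, cough, culture_positive, discharge_ok, exposure_confirmed, fever_present, followup_48h, high_risk, hydration_advised, immunocompromised, isolate, notify_public_health, o2_sat_low, observe_4h, order_pcr, order_xray, rash, sore_throat, start_antiviral} — 20 facts.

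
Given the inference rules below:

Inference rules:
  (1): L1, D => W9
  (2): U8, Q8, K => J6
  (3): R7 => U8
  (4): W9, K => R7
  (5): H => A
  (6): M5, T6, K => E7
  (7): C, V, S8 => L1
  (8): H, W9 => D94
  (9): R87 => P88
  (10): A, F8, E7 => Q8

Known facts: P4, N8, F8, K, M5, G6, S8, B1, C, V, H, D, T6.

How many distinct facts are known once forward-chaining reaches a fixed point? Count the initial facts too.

22

[1] (5) [H => A]; (6) [M5, T6, K => E7]; (7) [C, V, S8 => L1]. ⇒ new: A, E7, L1.
[2] (1) [L1, D => W9]; (10) [A, F8, E7 => Q8]. ⇒ new: W9, Q8.
[3] (4) [W9, K => R7]; (8) [H, W9 => D94]. ⇒ new: R7, D94.
[4] (3) [R7 => U8]. ⇒ new: U8.
[5] (2) [U8, Q8, K => J6]. ⇒ new: J6.
Closure: {A, B1, C, D, D94, E7, F8, G6, H, J6, K, L1, M5, N8, P4, Q8, R7, S8, T6, U8, V, W9} — 22 facts.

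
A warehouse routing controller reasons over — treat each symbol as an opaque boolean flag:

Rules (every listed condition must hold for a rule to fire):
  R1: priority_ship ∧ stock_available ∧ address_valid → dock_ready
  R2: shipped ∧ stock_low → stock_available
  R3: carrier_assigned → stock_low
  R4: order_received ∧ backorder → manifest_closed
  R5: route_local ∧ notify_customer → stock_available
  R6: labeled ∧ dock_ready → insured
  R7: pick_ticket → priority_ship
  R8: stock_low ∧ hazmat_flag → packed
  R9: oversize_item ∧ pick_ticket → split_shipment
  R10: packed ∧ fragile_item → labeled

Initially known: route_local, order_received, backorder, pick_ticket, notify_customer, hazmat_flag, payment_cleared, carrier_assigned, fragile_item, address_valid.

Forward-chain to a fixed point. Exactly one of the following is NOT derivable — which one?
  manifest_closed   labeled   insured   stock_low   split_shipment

split_shipment

Round 1: R3 [carrier_assigned → stock_low]; R4 [order_received ∧ backorder → manifest_closed]; R5 [route_local ∧ notify_customer → stock_available]; R7 [pick_ticket → priority_ship]. New: stock_low, manifest_closed, stock_available, priority_ship.
Round 2: R1 [priority_ship ∧ stock_available ∧ address_valid → dock_ready]; R8 [stock_low ∧ hazmat_flag → packed]. New: dock_ready, packed.
Round 3: R10 [packed ∧ fragile_item → labeled]. New: labeled.
Round 4: R6 [labeled ∧ dock_ready → insured]. New: insured.
Derived: labeled (round 3), insured (round 4), stock_low (round 1), manifest_closed (round 1). split_shipment never appears in any round.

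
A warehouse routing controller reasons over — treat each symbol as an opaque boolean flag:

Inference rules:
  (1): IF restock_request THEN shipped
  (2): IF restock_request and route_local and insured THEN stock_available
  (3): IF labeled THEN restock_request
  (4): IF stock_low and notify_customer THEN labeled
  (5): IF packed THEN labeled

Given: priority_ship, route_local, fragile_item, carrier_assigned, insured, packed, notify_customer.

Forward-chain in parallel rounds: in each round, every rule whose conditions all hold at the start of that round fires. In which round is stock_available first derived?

[1] (5) [IF packed THEN labeled]. ⇒ new: labeled.
[2] (3) [IF labeled THEN restock_request]. ⇒ new: restock_request.
[3] (1) [IF restock_request THEN shipped]; (2) [IF restock_request and route_local and insured THEN stock_available]. ⇒ new: shipped, stock_available.
stock_available first appears in round 3.

3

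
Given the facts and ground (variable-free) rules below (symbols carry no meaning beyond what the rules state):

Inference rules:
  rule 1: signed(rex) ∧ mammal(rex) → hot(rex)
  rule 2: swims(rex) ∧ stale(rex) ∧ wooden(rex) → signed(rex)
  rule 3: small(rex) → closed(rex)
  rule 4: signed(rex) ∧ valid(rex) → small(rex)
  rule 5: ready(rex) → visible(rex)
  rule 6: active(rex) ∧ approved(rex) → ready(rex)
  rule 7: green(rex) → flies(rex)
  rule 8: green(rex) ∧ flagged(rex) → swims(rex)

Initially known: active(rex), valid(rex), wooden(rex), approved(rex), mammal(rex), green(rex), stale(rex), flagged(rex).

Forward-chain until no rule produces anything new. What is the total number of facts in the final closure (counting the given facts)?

16

Round 1 fires rule 6, rule 7, rule 8, giving ready(rex), flies(rex), swims(rex).
Round 2 fires rule 2, rule 5, giving signed(rex), visible(rex).
Round 3 fires rule 1, rule 4, giving hot(rex), small(rex).
Round 4 fires rule 3, giving closed(rex).
Closure: {active(rex), approved(rex), closed(rex), flagged(rex), flies(rex), green(rex), hot(rex), mammal(rex), ready(rex), signed(rex), small(rex), stale(rex), swims(rex), valid(rex), visible(rex), wooden(rex)} — 16 facts.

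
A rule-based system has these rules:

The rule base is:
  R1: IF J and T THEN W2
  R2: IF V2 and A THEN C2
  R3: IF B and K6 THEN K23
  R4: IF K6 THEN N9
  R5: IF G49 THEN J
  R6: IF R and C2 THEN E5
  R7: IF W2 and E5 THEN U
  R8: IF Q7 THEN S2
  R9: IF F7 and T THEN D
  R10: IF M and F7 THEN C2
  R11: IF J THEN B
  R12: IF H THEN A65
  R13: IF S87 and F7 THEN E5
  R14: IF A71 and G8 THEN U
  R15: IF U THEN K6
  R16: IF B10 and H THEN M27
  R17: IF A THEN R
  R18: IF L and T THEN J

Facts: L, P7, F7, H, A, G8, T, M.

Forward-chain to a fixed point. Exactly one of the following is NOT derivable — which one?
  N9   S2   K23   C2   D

S2

Round 1: R9 [IF F7 and T THEN D]; R10 [IF M and F7 THEN C2]; R12 [IF H THEN A65]; R17 [IF A THEN R]; R18 [IF L and T THEN J]. Adds D, C2, A65, R, J.
Round 2: R1 [IF J and T THEN W2]; R6 [IF R and C2 THEN E5]; R11 [IF J THEN B]. Adds W2, E5, B.
Round 3: R7 [IF W2 and E5 THEN U]. Adds U.
Round 4: R15 [IF U THEN K6]. Adds K6.
Round 5: R3 [IF B and K6 THEN K23]; R4 [IF K6 THEN N9]. Adds K23, N9.
Derived: D (round 1), K23 (round 5), N9 (round 5), C2 (round 1). S2 never appears in any round.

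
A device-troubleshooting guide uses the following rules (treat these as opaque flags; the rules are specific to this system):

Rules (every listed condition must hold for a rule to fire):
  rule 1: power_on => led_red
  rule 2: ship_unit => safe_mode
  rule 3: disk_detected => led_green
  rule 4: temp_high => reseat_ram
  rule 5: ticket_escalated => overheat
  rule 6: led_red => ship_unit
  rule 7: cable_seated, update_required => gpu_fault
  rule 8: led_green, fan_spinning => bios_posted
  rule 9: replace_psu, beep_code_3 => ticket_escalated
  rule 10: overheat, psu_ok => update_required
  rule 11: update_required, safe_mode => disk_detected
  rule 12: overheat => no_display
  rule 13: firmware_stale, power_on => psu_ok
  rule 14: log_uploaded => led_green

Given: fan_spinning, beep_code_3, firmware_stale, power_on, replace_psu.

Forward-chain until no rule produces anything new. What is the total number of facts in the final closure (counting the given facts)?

16

Round 1 fires rule 1, rule 9, rule 13, giving led_red, ticket_escalated, psu_ok.
Round 2 fires rule 5, rule 6, giving overheat, ship_unit.
Round 3 fires rule 2, rule 10, rule 12, giving safe_mode, update_required, no_display.
Round 4 fires rule 11, giving disk_detected.
Round 5 fires rule 3, giving led_green.
Round 6 fires rule 8, giving bios_posted.
Closure: {beep_code_3, bios_posted, disk_detected, fan_spinning, firmware_stale, led_green, led_red, no_display, overheat, power_on, psu_ok, replace_psu, safe_mode, ship_unit, ticket_escalated, update_required} — 16 facts.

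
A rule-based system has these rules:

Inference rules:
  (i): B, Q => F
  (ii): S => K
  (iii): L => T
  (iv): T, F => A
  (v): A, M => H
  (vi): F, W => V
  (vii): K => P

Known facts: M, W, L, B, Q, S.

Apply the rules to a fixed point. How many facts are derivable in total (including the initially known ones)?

Round 1 fires (i), (ii), (iii), giving F, K, T.
Round 2 fires (iv), (vi), (vii), giving A, V, P.
Round 3 fires (v), giving H.
Closure: {A, B, F, H, K, L, M, P, Q, S, T, V, W} — 13 facts.

13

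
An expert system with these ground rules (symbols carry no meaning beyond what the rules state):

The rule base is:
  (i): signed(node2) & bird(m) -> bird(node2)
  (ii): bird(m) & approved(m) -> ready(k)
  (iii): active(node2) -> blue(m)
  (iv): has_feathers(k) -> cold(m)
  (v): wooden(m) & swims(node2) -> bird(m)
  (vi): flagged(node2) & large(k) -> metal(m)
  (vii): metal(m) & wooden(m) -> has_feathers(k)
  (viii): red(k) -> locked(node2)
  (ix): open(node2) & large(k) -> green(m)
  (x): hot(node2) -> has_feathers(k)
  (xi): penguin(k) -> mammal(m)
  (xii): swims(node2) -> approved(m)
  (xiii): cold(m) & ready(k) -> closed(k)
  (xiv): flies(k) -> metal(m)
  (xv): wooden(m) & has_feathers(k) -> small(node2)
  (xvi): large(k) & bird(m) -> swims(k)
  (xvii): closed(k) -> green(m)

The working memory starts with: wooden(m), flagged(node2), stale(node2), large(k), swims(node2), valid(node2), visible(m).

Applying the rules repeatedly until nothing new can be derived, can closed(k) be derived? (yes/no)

yes

Round 1 — (v), (vi), (xii), derive bird(m), metal(m), approved(m).
Round 2 — (ii), (vii), (xvi), derive ready(k), has_feathers(k), swims(k).
Round 3 — (iv), (xv), derive cold(m), small(node2).
Round 4 — (xiii), derive closed(k).
Round 5 — (xvii), derive green(m).
closed(k) appears in round 4, so it is derivable.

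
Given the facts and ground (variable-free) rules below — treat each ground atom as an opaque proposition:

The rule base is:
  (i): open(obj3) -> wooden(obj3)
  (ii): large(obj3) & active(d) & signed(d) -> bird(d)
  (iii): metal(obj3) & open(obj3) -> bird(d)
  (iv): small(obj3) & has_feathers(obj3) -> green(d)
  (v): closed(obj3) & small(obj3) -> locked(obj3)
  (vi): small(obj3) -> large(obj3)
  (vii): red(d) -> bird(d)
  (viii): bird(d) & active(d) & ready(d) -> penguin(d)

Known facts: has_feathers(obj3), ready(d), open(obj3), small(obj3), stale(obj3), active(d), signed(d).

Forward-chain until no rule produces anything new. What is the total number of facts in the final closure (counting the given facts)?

12

Round 1 — (i), (iv), (vi), derive wooden(obj3), green(d), large(obj3).
Round 2 — (ii), derive bird(d).
Round 3 — (viii), derive penguin(d).
Closure: {active(d), bird(d), green(d), has_feathers(obj3), large(obj3), open(obj3), penguin(d), ready(d), signed(d), small(obj3), stale(obj3), wooden(obj3)} — 12 facts.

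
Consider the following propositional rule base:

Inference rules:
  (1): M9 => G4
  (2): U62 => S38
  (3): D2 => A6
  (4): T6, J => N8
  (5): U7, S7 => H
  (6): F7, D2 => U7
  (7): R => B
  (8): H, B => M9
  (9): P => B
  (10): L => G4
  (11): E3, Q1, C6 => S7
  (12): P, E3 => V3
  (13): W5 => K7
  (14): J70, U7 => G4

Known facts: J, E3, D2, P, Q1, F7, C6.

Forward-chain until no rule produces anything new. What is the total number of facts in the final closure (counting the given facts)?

Round 1 fires (3), (6), (9), (11), (12), giving A6, U7, B, S7, V3.
Round 2 fires (5), giving H.
Round 3 fires (8), giving M9.
Round 4 fires (1), giving G4.
Closure: {A6, B, C6, D2, E3, F7, G4, H, J, M9, P, Q1, S7, U7, V3} — 15 facts.

15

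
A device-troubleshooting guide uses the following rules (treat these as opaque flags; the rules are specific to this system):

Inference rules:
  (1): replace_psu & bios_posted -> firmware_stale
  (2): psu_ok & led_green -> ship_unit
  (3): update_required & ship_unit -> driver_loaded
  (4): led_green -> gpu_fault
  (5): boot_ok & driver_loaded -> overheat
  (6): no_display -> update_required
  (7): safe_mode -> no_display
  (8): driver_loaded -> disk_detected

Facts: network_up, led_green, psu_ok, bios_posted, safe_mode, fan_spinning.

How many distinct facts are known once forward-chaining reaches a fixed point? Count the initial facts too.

12

Round 1: (2) [psu_ok & led_green -> ship_unit]; (4) [led_green -> gpu_fault]; (7) [safe_mode -> no_display]. Adds ship_unit, gpu_fault, no_display.
Round 2: (6) [no_display -> update_required]. Adds update_required.
Round 3: (3) [update_required & ship_unit -> driver_loaded]. Adds driver_loaded.
Round 4: (8) [driver_loaded -> disk_detected]. Adds disk_detected.
Closure: {bios_posted, disk_detected, driver_loaded, fan_spinning, gpu_fault, led_green, network_up, no_display, psu_ok, safe_mode, ship_unit, update_required} — 12 facts.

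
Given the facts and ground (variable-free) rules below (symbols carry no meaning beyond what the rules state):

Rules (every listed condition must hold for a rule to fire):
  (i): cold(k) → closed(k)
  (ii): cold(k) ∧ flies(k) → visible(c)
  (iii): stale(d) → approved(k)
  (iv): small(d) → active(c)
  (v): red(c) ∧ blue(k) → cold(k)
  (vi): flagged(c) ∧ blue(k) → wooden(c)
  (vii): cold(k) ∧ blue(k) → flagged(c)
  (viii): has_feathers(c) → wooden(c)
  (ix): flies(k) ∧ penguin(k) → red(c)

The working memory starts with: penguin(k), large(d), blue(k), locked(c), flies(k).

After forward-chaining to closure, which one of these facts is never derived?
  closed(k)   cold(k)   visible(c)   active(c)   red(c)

active(c)

Round 1 — (ix), derive red(c).
Round 2 — (v), derive cold(k).
Round 3 — (i), (ii), (vii), derive closed(k), visible(c), flagged(c).
Round 4 — (vi), derive wooden(c).
Derived: visible(c) (round 3), red(c) (round 1), cold(k) (round 2), closed(k) (round 3). active(c) never appears in any round.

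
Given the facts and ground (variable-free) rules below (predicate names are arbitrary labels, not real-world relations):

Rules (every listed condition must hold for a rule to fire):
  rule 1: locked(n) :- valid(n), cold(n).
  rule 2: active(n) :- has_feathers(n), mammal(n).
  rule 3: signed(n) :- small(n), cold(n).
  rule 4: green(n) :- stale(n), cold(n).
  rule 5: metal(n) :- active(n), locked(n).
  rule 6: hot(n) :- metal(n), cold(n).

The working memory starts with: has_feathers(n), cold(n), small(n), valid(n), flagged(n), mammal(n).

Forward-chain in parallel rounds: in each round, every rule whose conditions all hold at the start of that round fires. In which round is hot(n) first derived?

Round 1: rule 1 [locked(n) :- valid(n), cold(n).]; rule 2 [active(n) :- has_feathers(n), mammal(n).]; rule 3 [signed(n) :- small(n), cold(n).]. Adds locked(n), active(n), signed(n).
Round 2: rule 5 [metal(n) :- active(n), locked(n).]. Adds metal(n).
Round 3: rule 6 [hot(n) :- metal(n), cold(n).]. Adds hot(n).
hot(n) first appears in round 3.

3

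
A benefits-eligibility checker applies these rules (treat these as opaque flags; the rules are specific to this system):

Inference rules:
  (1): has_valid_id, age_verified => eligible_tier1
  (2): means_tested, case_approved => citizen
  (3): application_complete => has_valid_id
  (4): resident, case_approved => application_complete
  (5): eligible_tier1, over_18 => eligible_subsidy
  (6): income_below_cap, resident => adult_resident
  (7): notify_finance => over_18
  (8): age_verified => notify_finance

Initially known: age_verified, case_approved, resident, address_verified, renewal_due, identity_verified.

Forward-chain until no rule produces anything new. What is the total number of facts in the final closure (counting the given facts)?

12

Round 1 — (4), (8), derive application_complete, notify_finance.
Round 2 — (3), (7), derive has_valid_id, over_18.
Round 3 — (1), derive eligible_tier1.
Round 4 — (5), derive eligible_subsidy.
Closure: {address_verified, age_verified, application_complete, case_approved, eligible_subsidy, eligible_tier1, has_valid_id, identity_verified, notify_finance, over_18, renewal_due, resident} — 12 facts.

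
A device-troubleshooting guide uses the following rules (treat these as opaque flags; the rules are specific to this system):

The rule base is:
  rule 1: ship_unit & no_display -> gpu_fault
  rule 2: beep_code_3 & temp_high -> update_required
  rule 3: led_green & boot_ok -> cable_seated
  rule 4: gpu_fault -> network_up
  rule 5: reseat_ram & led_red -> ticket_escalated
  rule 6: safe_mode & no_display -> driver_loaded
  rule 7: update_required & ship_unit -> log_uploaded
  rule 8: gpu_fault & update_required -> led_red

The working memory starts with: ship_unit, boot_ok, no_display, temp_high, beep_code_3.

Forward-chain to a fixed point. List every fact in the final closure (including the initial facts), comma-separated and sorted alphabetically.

beep_code_3, boot_ok, gpu_fault, led_red, log_uploaded, network_up, no_display, ship_unit, temp_high, update_required

[1] rule 1 [ship_unit & no_display -> gpu_fault]; rule 2 [beep_code_3 & temp_high -> update_required]. ⇒ new: gpu_fault, update_required.
[2] rule 4 [gpu_fault -> network_up]; rule 7 [update_required & ship_unit -> log_uploaded]; rule 8 [gpu_fault & update_required -> led_red]. ⇒ new: network_up, log_uploaded, led_red.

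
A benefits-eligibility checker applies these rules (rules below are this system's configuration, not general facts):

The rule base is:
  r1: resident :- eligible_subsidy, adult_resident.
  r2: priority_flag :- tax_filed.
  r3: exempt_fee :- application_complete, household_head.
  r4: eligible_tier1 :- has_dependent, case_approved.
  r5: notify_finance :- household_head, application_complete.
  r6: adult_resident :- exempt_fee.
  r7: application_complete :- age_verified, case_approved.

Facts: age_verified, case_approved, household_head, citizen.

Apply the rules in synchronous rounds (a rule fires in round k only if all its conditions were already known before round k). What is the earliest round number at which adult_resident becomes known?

3

[1] r7 [application_complete :- age_verified, case_approved.]. ⇒ new: application_complete.
[2] r3 [exempt_fee :- application_complete, household_head.]; r5 [notify_finance :- household_head, application_complete.]. ⇒ new: exempt_fee, notify_finance.
[3] r6 [adult_resident :- exempt_fee.]. ⇒ new: adult_resident.
adult_resident first appears in round 3.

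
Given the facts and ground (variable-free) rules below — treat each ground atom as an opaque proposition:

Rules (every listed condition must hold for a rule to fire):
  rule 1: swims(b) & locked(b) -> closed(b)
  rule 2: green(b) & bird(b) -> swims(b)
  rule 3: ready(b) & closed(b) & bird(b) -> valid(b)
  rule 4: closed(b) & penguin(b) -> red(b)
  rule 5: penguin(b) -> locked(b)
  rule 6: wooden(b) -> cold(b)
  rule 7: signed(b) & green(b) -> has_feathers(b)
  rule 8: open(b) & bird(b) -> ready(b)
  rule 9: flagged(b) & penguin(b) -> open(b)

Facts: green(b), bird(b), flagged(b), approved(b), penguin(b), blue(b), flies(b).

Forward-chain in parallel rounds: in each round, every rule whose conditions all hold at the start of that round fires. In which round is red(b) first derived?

3

Round 1: rule 2 [green(b) & bird(b) -> swims(b)]; rule 5 [penguin(b) -> locked(b)]; rule 9 [flagged(b) & penguin(b) -> open(b)]. Adds swims(b), locked(b), open(b).
Round 2: rule 1 [swims(b) & locked(b) -> closed(b)]; rule 8 [open(b) & bird(b) -> ready(b)]. Adds closed(b), ready(b).
Round 3: rule 3 [ready(b) & closed(b) & bird(b) -> valid(b)]; rule 4 [closed(b) & penguin(b) -> red(b)]. Adds valid(b), red(b).
red(b) first appears in round 3.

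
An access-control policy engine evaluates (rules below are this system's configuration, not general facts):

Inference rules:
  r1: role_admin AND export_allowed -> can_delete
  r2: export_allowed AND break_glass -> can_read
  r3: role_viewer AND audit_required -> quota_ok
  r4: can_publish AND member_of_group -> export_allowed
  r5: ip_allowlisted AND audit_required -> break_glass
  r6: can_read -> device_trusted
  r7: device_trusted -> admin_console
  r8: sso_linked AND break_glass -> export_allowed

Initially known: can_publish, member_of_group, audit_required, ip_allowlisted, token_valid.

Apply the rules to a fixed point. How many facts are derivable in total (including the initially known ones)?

Round 1 — r4, r5, derive export_allowed, break_glass.
Round 2 — r2, derive can_read.
Round 3 — r6, derive device_trusted.
Round 4 — r7, derive admin_console.
Closure: {admin_console, audit_required, break_glass, can_publish, can_read, device_trusted, export_allowed, ip_allowlisted, member_of_group, token_valid} — 10 facts.

10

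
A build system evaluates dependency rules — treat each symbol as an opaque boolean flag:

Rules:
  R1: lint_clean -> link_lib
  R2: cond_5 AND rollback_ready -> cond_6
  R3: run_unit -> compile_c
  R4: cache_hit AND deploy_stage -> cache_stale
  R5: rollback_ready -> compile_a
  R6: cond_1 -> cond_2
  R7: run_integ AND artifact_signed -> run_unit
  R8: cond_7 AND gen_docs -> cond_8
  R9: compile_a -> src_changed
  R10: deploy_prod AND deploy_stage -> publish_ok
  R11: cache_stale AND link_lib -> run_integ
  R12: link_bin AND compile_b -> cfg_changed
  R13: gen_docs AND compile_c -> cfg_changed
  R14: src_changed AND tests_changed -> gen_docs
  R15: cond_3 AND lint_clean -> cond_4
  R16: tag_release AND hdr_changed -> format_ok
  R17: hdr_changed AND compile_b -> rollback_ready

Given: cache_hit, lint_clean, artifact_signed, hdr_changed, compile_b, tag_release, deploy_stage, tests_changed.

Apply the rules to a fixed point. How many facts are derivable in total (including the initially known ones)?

19

Round 1 — R1, R4, R16, R17, derive link_lib, cache_stale, format_ok, rollback_ready.
Round 2 — R5, R11, derive compile_a, run_integ.
Round 3 — R7, R9, derive run_unit, src_changed.
Round 4 — R3, R14, derive compile_c, gen_docs.
Round 5 — R13, derive cfg_changed.
Closure: {artifact_signed, cache_hit, cache_stale, cfg_changed, compile_a, compile_b, compile_c, deploy_stage, format_ok, gen_docs, hdr_changed, link_lib, lint_clean, rollback_ready, run_integ, run_unit, src_changed, tag_release, tests_changed} — 19 facts.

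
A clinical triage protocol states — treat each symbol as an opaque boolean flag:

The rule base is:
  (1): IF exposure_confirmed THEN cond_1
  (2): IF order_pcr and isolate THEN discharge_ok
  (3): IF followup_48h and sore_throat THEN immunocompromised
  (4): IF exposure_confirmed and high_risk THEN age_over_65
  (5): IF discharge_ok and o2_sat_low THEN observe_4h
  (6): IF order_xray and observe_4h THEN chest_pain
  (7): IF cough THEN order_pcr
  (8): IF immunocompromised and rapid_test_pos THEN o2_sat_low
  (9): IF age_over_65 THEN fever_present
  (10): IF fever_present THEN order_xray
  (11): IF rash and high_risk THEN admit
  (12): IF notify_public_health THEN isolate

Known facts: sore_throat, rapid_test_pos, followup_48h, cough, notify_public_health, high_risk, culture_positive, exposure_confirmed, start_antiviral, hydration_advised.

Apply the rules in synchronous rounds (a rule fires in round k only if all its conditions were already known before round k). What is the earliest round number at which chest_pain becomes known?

4

Round 1: (1) [IF exposure_confirmed THEN cond_1]; (3) [IF followup_48h and sore_throat THEN immunocompromised]; (4) [IF exposure_confirmed and high_risk THEN age_over_65]; (7) [IF cough THEN order_pcr]; (12) [IF notify_public_health THEN isolate]. New: cond_1, immunocompromised, age_over_65, order_pcr, isolate.
Round 2: (2) [IF order_pcr and isolate THEN discharge_ok]; (8) [IF immunocompromised and rapid_test_pos THEN o2_sat_low]; (9) [IF age_over_65 THEN fever_present]. New: discharge_ok, o2_sat_low, fever_present.
Round 3: (5) [IF discharge_ok and o2_sat_low THEN observe_4h]; (10) [IF fever_present THEN order_xray]. New: observe_4h, order_xray.
Round 4: (6) [IF order_xray and observe_4h THEN chest_pain]. New: chest_pain.
chest_pain first appears in round 4.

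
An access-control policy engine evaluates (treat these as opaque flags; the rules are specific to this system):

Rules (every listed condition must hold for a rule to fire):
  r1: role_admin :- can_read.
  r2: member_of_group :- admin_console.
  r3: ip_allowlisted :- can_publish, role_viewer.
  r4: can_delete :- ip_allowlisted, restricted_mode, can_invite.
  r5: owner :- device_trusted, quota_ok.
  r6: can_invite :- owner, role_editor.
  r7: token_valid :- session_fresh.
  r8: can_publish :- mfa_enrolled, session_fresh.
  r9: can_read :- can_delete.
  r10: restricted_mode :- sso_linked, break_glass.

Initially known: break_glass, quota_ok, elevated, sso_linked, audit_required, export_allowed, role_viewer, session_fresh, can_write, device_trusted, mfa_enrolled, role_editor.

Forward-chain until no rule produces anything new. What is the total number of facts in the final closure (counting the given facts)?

Round 1 fires r5, r7, r8, r10, giving owner, token_valid, can_publish, restricted_mode.
Round 2 fires r3, r6, giving ip_allowlisted, can_invite.
Round 3 fires r4, giving can_delete.
Round 4 fires r9, giving can_read.
Round 5 fires r1, giving role_admin.
Closure: {audit_required, break_glass, can_delete, can_invite, can_publish, can_read, can_write, device_trusted, elevated, export_allowed, ip_allowlisted, mfa_enrolled, owner, quota_ok, restricted_mode, role_admin, role_editor, role_viewer, session_fresh, sso_linked, token_valid} — 21 facts.

21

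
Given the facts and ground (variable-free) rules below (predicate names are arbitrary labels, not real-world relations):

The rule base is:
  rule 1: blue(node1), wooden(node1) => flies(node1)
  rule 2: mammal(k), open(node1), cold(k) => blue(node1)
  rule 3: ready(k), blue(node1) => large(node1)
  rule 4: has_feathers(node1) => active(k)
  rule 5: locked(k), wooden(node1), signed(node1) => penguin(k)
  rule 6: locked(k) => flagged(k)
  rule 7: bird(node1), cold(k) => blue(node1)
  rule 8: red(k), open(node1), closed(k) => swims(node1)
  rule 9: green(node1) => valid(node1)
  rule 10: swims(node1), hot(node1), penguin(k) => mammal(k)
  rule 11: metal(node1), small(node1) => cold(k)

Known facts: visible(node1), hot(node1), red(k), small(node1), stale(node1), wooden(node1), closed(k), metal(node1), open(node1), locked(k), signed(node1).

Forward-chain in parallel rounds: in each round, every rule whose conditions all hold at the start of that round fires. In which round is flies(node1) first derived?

Round 1: rule 5 [locked(k), wooden(node1), signed(node1) => penguin(k)]; rule 6 [locked(k) => flagged(k)]; rule 8 [red(k), open(node1), closed(k) => swims(node1)]; rule 11 [metal(node1), small(node1) => cold(k)]. Adds penguin(k), flagged(k), swims(node1), cold(k).
Round 2: rule 10 [swims(node1), hot(node1), penguin(k) => mammal(k)]. Adds mammal(k).
Round 3: rule 2 [mammal(k), open(node1), cold(k) => blue(node1)]. Adds blue(node1).
Round 4: rule 1 [blue(node1), wooden(node1) => flies(node1)]. Adds flies(node1).
flies(node1) first appears in round 4.

4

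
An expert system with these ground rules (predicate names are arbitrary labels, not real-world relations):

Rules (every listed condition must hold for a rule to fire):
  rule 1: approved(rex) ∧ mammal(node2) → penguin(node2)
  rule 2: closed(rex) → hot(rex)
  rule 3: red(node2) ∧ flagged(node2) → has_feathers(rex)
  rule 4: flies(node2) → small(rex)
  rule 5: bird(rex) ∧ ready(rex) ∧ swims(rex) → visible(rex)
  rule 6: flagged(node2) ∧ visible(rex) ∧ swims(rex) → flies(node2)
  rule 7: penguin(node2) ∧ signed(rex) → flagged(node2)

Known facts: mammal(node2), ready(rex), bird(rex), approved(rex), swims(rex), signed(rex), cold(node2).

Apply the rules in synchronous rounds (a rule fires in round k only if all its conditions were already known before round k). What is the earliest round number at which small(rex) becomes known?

Round 1 — rule 1, rule 5, derive penguin(node2), visible(rex).
Round 2 — rule 7, derive flagged(node2).
Round 3 — rule 6, derive flies(node2).
Round 4 — rule 4, derive small(rex).
small(rex) first appears in round 4.

4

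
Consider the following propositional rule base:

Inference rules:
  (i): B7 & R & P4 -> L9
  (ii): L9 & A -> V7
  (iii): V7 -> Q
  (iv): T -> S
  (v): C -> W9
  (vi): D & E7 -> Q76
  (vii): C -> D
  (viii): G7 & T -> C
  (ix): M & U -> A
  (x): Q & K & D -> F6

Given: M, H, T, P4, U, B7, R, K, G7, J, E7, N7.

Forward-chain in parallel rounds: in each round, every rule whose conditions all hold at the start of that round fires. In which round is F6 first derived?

4

[1] (i) [B7 & R & P4 -> L9]; (iv) [T -> S]; (viii) [G7 & T -> C]; (ix) [M & U -> A]. ⇒ new: L9, S, C, A.
[2] (ii) [L9 & A -> V7]; (v) [C -> W9]; (vii) [C -> D]. ⇒ new: V7, W9, D.
[3] (iii) [V7 -> Q]; (vi) [D & E7 -> Q76]. ⇒ new: Q, Q76.
[4] (x) [Q & K & D -> F6]. ⇒ new: F6.
F6 first appears in round 4.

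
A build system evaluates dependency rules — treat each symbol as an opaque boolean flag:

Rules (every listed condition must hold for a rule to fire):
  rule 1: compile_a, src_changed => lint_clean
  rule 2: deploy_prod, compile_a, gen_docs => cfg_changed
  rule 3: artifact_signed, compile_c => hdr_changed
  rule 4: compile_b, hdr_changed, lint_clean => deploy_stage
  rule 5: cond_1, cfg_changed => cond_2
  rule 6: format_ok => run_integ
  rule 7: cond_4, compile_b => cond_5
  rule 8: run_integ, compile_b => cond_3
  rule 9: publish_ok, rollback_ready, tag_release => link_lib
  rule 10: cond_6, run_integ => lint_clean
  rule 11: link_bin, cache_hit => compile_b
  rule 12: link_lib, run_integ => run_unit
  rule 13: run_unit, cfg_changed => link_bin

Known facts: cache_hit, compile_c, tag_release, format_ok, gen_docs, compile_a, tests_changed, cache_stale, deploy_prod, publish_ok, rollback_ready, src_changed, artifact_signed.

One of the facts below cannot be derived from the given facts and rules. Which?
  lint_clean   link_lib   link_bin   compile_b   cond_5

cond_5

[1] rule 1 [compile_a, src_changed => lint_clean]; rule 2 [deploy_prod, compile_a, gen_docs => cfg_changed]; rule 3 [artifact_signed, compile_c => hdr_changed]; rule 6 [format_ok => run_integ]; rule 9 [publish_ok, rollback_ready, tag_release => link_lib]. ⇒ new: lint_clean, cfg_changed, hdr_changed, run_integ, link_lib.
[2] rule 12 [link_lib, run_integ => run_unit]. ⇒ new: run_unit.
[3] rule 13 [run_unit, cfg_changed => link_bin]. ⇒ new: link_bin.
[4] rule 11 [link_bin, cache_hit => compile_b]. ⇒ new: compile_b.
[5] rule 4 [compile_b, hdr_changed, lint_clean => deploy_stage]; rule 8 [run_integ, compile_b => cond_3]. ⇒ new: deploy_stage, cond_3.
Derived: lint_clean (round 1), compile_b (round 4), link_lib (round 1), link_bin (round 3). cond_5 never appears in any round.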